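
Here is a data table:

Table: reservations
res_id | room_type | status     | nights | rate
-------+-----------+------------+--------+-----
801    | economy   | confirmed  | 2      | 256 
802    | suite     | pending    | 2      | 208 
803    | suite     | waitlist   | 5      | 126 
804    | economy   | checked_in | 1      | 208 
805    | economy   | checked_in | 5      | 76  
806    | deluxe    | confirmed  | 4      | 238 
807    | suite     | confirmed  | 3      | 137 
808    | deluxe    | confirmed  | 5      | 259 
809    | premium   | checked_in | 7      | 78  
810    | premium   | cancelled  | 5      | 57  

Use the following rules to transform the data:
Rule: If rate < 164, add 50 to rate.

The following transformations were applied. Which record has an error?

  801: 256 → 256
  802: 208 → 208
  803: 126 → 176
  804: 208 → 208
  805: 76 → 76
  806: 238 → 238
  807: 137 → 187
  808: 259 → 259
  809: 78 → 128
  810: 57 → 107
Record 805 has an error. The correct transformed value should be 126, not 76.

Step 1: Check each record against the rule
Step 2: Record 805 has rate = 76
Step 3: Since 76 < 164, the bonus should have been applied
Step 4: Correct value = 126, but claimed value = 76
Conclusion: Record 805 has the error.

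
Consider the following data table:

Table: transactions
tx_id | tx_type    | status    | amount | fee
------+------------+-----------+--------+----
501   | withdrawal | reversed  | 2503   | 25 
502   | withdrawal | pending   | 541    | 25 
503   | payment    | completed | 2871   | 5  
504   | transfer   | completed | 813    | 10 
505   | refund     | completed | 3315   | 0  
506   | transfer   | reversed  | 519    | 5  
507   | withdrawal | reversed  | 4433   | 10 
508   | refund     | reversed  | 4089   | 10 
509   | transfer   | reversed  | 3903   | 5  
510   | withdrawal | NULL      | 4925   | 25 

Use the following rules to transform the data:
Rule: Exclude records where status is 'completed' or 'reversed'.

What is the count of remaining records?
2

Step 1: Count records to exclude
  - 3 (completed) + 5 (reversed) = 8 records
Step 2: Total records: 10
Step 3: Remaining = 10 - 8 = 2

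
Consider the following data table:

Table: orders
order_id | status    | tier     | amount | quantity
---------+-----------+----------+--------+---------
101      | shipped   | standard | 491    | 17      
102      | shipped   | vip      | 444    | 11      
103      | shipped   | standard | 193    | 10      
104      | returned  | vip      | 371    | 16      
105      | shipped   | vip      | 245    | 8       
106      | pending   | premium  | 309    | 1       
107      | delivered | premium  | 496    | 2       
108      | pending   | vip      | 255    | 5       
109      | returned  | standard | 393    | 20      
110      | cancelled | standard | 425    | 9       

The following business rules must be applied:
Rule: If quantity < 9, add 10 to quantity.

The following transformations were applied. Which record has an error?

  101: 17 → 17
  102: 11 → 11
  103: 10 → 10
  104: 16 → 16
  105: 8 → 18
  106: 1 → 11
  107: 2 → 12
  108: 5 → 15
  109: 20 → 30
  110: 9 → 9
Record 109 has an error. The correct transformed value should be 20, not 30.

Step 1: Check each record against the rule
Step 2: Record 109 has quantity = 20
Step 3: Since 20 >= 9, the bonus should not have been applied
Step 4: Correct value = 20, but claimed value = 30
Conclusion: Record 109 has the error.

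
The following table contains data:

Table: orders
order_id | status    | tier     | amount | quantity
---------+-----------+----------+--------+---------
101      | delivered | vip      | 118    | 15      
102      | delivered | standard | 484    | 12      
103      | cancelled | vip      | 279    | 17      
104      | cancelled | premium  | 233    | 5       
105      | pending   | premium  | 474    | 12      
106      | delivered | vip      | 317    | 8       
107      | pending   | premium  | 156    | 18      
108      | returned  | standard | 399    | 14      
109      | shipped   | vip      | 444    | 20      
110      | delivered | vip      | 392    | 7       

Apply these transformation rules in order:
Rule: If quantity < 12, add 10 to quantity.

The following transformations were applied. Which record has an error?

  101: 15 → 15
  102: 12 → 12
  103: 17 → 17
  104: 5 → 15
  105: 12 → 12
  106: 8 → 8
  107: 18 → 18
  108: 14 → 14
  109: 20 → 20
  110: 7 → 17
Record 106 has an error. The correct transformed value should be 18, not 8.

Step 1: Check each record against the rule
Step 2: Record 106 has quantity = 8
Step 3: Since 8 < 12, the bonus should have been applied
Step 4: Correct value = 18, but claimed value = 8
Conclusion: Record 106 has the error.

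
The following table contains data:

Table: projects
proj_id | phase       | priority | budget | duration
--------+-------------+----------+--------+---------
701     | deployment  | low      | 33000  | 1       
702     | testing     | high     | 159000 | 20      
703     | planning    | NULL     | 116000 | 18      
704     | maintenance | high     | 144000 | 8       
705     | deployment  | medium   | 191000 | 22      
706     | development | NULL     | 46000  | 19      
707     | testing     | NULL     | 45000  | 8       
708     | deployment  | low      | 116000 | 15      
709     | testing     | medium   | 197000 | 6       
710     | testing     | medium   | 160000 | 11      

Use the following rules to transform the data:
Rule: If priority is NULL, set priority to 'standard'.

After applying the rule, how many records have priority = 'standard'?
3

Step 1: Count records where priority IS NULL
Step 2: Found 3 records with NULL priority
Step 3: These records will have priority set to 'standard'
Step 4: Records already having priority = 'standard': 0
Step 5: Answer: 3 + 0 = 3 records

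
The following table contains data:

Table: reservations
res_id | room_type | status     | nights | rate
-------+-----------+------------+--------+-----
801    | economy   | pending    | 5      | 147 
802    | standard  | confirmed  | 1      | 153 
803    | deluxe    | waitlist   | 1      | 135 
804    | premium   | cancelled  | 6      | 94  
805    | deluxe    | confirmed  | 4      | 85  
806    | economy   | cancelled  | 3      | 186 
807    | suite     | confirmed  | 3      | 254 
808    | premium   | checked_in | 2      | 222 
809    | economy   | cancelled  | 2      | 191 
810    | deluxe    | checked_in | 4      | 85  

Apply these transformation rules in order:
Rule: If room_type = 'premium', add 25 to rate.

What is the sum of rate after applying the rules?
1602

Step 1: Count records where room_type = 'premium': 2
Step 2: Total bonus added: 2 × 25 = 50
Step 3: Original sum of rate: 1552
Step 4: Final sum = 1552 + 50 = 1602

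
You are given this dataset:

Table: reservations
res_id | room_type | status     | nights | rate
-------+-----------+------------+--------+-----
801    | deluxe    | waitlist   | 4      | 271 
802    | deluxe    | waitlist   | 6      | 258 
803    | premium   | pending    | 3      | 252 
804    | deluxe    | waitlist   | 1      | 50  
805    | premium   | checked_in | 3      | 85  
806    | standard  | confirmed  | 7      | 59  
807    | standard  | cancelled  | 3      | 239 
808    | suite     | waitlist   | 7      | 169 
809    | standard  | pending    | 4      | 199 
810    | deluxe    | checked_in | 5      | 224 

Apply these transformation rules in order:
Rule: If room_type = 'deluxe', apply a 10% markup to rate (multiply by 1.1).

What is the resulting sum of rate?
1886.3

Step 1: Records with room_type = 'deluxe' have total rate = 803
Step 2: Apply multiplier: 803 × 1.1 = 883.3
Step 3: Other records total: 1003
Step 4: Final sum = 883.3 + 1003 = 1886.3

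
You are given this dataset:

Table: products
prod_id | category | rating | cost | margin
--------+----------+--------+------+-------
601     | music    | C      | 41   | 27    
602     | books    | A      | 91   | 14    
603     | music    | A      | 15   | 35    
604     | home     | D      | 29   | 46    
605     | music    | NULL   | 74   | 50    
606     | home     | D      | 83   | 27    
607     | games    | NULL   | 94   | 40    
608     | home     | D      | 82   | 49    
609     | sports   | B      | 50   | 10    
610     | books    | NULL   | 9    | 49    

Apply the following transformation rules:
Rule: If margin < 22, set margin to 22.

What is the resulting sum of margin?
367

Step 1: 2 records have margin < 22
Step 2: These records originally summed to 24
Step 3: After setting to minimum: 2 × 22 = 44
Step 4: Unaffected records sum: 323
Step 5: Final sum = 44 + 323 = 367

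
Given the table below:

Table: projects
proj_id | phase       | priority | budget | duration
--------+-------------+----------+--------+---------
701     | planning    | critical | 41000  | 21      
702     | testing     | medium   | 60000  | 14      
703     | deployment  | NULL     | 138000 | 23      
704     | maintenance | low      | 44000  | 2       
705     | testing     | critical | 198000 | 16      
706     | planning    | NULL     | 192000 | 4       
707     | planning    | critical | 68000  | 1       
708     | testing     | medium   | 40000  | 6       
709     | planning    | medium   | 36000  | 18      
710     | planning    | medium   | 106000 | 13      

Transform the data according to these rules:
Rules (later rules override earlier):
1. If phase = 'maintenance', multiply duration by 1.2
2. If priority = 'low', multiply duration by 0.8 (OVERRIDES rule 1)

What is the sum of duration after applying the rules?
117.6

Step 1: Rule 2 takes priority for records with priority = 'low'
  - 1 records: 2 × 0.8 = 1.6
Step 2: Rule 1 applies to remaining records with phase = 'maintenance'
  - 0 records: 0 × 1.2 = 0.0
Step 3: Other records unchanged: 116
Step 4: Final sum = 1.6 + 0.0 + 116 = 117.6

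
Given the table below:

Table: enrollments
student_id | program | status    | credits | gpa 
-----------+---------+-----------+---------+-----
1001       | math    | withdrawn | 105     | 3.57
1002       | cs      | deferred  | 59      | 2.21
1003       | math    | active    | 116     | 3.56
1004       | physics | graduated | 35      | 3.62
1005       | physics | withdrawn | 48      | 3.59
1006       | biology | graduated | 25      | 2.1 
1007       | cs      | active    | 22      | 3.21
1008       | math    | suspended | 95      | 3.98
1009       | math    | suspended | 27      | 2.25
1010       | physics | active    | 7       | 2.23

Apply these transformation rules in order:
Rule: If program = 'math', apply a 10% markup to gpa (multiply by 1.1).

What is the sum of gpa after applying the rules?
31.66

Step 1: Records with program = 'math' have total gpa = 13.36
Step 2: Apply multiplier: 13.36 × 1.1 = 14.7
Step 3: Other records total: 16.96
Step 4: Final sum = 14.7 + 16.96 = 31.66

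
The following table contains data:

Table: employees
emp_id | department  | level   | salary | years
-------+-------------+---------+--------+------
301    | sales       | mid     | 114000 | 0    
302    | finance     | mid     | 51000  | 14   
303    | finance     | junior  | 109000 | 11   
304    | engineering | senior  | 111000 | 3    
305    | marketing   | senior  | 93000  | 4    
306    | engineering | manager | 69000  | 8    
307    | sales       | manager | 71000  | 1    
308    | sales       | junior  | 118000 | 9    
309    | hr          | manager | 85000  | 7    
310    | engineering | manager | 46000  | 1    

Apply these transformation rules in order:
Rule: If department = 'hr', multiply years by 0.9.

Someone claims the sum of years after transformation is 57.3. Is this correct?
Yes, the result is correct.

Step 1: Calculate the correct sum after transformation
Step 2: Apply multiplier 0.9 to records where department = 'hr'
Step 3: Correct result = 57.3
Step 4: Claimed result = 57.3
Step 5: 57.3 = 57.3 ✓
Conclusion: The claimed result is correct.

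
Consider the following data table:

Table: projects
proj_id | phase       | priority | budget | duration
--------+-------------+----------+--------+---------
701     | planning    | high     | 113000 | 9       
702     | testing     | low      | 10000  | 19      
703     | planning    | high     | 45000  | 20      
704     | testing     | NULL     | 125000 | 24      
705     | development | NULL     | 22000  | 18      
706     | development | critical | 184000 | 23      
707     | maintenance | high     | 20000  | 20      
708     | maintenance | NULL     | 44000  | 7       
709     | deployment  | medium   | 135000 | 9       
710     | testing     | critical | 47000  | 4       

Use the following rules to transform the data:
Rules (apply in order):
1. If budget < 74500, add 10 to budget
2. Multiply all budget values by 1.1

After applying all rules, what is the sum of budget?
819566.0

Step 1: Apply Rule 1 - Add 10 to records with budget < 74500
  - 6 records affected: 188000 + (6 × 10) = 188060
  - Unaffected records: 557000
  - Sum after Rule 1: 745060
Step 2: Apply Rule 2 - Multiply all by 1.1
  - 745060 × 1.1 = 819566.0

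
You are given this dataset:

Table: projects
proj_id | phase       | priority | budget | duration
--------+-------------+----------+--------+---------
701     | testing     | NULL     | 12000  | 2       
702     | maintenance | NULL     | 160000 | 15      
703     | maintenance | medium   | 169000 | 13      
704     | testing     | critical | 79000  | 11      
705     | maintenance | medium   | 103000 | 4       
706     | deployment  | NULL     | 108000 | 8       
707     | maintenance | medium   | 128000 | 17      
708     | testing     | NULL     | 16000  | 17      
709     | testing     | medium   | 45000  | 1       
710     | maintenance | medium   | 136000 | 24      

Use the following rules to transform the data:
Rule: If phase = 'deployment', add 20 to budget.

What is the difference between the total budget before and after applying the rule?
20

Step 1: Original sum of budget = 956000
Step 2: 1 records have phase = 'deployment'
Step 3: Each affected record changes by 20
Step 4: Total change = 1 × 20 = 20
Step 5: New sum = 956000 + 20 = 956020
Step 6: Difference = |956020 - 956000| = 20
        (Sum increased by 20)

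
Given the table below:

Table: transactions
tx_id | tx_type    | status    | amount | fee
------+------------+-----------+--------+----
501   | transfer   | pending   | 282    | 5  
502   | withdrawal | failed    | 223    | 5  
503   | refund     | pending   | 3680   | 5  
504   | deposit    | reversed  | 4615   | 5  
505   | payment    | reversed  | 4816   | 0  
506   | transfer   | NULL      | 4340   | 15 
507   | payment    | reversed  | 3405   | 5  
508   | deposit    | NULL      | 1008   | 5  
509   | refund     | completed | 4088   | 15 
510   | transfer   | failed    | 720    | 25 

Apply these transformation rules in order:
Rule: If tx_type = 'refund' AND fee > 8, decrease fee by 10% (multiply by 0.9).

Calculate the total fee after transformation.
83.5

Step 1: Find records where tx_type = 'refund' AND fee > 8
Step 2: 1 records match, summing to 15
Step 3: After multiplier: 15 × 0.9 = 13.5
Step 4: Unaffected records sum: 70
Step 5: Final sum = 13.5 + 70 = 83.5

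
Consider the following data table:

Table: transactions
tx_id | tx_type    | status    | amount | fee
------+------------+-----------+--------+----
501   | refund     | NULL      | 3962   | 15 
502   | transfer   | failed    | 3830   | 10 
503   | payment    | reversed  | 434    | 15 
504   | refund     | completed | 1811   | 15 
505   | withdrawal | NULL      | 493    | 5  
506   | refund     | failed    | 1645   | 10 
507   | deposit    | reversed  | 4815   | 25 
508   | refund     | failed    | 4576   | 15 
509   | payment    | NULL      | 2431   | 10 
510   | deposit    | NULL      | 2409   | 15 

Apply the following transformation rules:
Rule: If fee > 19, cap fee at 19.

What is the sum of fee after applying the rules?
129

Step 1: 1 records have fee > 19
Step 2: These records originally summed to 25
Step 3: After capping: 1 × 19 = 19
Step 4: Unaffected records sum: 110
Step 5: Final sum = 19 + 110 = 129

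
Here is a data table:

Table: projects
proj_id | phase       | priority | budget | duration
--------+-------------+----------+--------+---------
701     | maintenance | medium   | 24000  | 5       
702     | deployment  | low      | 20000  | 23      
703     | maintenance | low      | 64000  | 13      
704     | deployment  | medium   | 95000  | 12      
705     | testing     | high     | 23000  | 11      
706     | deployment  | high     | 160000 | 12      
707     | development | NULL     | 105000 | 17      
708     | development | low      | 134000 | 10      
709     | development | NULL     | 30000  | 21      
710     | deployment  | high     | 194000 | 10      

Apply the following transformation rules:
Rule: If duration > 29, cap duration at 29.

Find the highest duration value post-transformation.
23

Step 1: Original maximum duration = 23
Step 2: Check cap of 29 against maximum
Step 3: No records exceed the cap (max 23 <= cap 29), so no capping applies
Step 4: Maximum after transformation = 23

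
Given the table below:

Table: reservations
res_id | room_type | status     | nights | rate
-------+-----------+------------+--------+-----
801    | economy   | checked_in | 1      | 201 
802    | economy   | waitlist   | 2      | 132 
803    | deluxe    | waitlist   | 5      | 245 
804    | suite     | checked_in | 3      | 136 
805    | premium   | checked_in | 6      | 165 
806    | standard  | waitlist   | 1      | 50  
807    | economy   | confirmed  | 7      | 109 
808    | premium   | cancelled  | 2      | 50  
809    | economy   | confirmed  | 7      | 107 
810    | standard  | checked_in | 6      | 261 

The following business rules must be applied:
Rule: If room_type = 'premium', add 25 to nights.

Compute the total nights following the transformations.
90

Step 1: Count records where room_type = 'premium': 2
Step 2: Total bonus added: 2 × 25 = 50
Step 3: Original sum of nights: 40
Step 4: Final sum = 40 + 50 = 90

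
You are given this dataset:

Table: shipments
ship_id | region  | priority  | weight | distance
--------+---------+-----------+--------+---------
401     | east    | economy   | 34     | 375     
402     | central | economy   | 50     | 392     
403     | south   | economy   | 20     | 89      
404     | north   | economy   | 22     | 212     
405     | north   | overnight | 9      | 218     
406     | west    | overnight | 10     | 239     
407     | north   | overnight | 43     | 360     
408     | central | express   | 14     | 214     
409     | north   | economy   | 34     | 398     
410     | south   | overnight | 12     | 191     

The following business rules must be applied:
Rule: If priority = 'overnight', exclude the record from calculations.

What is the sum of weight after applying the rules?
174

Step 1: Identify records where priority = 'overnight'
Step 2: The excluded records sum to 74
Step 3: Original total weight = 248
Step 4: Remaining total = 248 - 74 = 174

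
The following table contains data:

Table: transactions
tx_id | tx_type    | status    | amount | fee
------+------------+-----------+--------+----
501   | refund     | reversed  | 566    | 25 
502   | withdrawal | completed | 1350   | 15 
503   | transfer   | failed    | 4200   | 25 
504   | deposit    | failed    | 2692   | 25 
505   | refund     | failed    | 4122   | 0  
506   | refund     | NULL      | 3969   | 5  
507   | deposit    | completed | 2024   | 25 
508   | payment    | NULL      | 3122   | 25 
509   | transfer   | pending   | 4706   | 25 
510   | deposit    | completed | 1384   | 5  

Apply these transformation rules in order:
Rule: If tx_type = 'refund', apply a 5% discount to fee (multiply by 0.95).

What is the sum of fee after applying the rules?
173.5

Step 1: Records with tx_type = 'refund' have total fee = 30
Step 2: Apply multiplier: 30 × 0.95 = 28.5
Step 3: Other records total: 145
Step 4: Final sum = 28.5 + 145 = 173.5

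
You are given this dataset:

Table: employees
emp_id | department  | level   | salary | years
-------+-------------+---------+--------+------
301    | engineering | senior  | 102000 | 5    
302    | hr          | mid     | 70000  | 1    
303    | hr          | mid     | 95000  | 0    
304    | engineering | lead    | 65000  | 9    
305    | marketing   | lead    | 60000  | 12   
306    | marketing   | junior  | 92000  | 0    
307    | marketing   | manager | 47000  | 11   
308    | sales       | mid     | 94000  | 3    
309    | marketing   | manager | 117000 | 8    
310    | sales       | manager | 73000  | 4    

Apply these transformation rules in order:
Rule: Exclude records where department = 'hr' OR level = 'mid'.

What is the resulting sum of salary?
556000

Step 1: Find records where department = 'hr' OR level = 'mid'
Step 2: 3 records match, summing to 259000
Step 3: Original sum: 815000
Step 4: Remaining sum = 815000 - 259000 = 556000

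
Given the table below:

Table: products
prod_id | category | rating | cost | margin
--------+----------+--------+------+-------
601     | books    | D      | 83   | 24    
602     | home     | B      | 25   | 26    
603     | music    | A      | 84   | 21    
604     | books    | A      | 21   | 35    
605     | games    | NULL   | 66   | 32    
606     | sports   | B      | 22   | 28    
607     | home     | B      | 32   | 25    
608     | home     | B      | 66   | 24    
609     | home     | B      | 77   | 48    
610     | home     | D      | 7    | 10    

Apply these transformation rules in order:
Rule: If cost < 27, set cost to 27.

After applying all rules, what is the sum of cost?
516

Step 1: 4 records have cost < 27
Step 2: These records originally summed to 75
Step 3: After setting to minimum: 4 × 27 = 108
Step 4: Unaffected records sum: 408
Step 5: Final sum = 108 + 408 = 516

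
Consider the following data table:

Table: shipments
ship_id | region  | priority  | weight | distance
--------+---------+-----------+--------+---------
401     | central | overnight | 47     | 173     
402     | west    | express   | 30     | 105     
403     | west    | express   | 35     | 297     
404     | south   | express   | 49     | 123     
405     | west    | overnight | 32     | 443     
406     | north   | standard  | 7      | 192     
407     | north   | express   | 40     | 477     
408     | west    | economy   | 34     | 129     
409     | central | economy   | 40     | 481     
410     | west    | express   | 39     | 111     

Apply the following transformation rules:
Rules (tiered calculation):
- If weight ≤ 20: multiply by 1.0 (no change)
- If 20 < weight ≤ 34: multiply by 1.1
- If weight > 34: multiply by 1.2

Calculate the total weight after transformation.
412.6

Step 1: Tier 1 (weight ≤ 20): 1 records, sum = 7 × 1.0 = 7.0
Step 2: Tier 2 (20 < weight ≤ 34): 3 records, sum = 96 × 1.1 = 105.6
Step 3: Tier 3 (weight > 34): 6 records, sum = 250 × 1.2 = 300.0
Step 4: Final sum = 7.0 + 105.6 + 300.0 = 412.6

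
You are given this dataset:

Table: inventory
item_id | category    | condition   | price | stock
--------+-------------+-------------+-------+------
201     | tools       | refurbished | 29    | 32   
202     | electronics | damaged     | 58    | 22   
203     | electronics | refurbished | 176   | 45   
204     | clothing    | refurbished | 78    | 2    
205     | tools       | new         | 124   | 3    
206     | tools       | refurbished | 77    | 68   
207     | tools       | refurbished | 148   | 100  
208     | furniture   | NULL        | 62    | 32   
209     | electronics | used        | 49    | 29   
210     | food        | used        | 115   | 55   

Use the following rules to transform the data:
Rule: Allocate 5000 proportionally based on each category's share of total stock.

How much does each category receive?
clothing: 25.77, electronics: 1237.11, food: 708.76, furniture: 412.37, tools: 2615.98

Step 1: Calculate total stock = 388
Step 2: Calculate each category's proportion:
  clothing: 2/388 = 0.52% → 25.77
  electronics: 96/388 = 24.74% → 1237.11
  food: 55/388 = 14.18% → 708.76
  furniture: 32/388 = 8.25% → 412.37
  tools: 203/388 = 52.32% → 2615.98
Step 3: Verify: sum of allocations ≈ 5000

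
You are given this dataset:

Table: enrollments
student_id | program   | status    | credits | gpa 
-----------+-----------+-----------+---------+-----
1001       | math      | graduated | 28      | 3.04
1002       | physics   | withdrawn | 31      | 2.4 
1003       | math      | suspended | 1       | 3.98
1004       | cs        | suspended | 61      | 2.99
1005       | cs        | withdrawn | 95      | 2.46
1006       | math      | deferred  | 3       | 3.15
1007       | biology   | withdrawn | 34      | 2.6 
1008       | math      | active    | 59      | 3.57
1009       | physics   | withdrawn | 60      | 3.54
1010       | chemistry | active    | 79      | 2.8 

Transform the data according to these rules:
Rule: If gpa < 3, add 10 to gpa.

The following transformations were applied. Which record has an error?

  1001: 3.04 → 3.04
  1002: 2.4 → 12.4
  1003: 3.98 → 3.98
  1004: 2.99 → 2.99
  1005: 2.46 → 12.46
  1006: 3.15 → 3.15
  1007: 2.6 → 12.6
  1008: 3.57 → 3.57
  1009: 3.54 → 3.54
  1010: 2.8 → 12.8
Record 1004 has an error. The correct transformed value should be 12.99, not 2.99.

Step 1: Check each record against the rule
Step 2: Record 1004 has gpa = 2.99
Step 3: Since 2.99 < 3, the bonus should have been applied
Step 4: Correct value = 12.99, but claimed value = 2.99
Conclusion: Record 1004 has the error.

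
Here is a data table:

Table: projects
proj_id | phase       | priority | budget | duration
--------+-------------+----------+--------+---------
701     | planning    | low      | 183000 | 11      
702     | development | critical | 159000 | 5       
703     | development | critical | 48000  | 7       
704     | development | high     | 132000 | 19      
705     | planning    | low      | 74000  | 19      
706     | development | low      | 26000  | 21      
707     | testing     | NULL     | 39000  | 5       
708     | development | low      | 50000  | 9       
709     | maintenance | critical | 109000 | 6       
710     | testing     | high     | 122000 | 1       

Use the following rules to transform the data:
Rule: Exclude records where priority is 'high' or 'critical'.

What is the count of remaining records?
5

Step 1: Count records to exclude
  - 2 (high) + 3 (critical) = 5 records
Step 2: Total records: 10
Step 3: Remaining = 10 - 5 = 5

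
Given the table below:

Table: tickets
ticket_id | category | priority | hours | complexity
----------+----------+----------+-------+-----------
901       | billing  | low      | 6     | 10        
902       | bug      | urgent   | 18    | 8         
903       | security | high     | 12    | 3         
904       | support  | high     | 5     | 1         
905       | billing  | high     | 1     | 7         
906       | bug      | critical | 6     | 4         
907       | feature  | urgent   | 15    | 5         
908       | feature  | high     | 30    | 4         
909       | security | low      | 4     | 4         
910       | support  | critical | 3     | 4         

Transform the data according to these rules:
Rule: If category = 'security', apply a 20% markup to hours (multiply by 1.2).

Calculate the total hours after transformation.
103.2

Step 1: Records with category = 'security' have total hours = 16
Step 2: Apply multiplier: 16 × 1.2 = 19.2
Step 3: Other records total: 84
Step 4: Final sum = 19.2 + 84 = 103.2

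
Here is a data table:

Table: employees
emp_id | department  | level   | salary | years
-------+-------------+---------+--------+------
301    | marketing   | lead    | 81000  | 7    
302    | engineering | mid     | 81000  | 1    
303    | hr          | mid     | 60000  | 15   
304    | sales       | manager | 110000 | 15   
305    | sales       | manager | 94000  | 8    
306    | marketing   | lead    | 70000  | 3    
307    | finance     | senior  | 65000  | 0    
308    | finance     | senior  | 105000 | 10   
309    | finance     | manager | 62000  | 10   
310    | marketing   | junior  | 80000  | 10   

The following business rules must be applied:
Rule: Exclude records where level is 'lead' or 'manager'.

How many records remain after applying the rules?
5

Step 1: Count records to exclude
  - 2 (lead) + 3 (manager) = 5 records
Step 2: Total records: 10
Step 3: Remaining = 10 - 5 = 5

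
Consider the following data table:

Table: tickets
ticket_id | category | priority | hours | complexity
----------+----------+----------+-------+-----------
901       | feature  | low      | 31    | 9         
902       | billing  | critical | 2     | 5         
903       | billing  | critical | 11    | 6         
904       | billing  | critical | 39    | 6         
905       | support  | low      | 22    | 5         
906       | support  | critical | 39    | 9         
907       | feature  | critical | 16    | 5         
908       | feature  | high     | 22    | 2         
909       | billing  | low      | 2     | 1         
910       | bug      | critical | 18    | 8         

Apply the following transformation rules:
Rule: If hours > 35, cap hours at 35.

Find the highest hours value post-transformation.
35

Step 1: Original maximum hours = 39
Step 2: Apply cap at 35
Step 3: 2 records had hours > 35 and were capped
Step 4: Maximum after transformation = 35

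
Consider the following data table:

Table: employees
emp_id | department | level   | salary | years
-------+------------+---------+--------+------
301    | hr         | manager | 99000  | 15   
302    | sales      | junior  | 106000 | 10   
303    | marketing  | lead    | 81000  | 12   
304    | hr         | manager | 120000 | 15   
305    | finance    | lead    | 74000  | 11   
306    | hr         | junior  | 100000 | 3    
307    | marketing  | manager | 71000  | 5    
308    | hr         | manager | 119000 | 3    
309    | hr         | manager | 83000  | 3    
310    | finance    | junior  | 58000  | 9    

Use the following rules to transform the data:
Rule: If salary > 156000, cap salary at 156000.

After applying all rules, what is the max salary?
120000

Step 1: Original maximum salary = 120000
Step 2: Check cap of 156000 against maximum
Step 3: No records exceed the cap (max 120000 <= cap 156000), so no capping applies
Step 4: Maximum after transformation = 120000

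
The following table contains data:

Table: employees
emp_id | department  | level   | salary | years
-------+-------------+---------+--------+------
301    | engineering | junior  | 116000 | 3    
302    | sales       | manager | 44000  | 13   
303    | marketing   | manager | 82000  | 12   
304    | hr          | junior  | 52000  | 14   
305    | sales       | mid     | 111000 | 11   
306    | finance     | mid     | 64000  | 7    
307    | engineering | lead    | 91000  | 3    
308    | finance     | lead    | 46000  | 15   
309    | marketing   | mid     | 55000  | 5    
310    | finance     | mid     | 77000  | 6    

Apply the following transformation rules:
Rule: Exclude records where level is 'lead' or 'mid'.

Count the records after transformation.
4

Step 1: Count records to exclude
  - 2 (lead) + 4 (mid) = 6 records
Step 2: Total records: 10
Step 3: Remaining = 10 - 6 = 4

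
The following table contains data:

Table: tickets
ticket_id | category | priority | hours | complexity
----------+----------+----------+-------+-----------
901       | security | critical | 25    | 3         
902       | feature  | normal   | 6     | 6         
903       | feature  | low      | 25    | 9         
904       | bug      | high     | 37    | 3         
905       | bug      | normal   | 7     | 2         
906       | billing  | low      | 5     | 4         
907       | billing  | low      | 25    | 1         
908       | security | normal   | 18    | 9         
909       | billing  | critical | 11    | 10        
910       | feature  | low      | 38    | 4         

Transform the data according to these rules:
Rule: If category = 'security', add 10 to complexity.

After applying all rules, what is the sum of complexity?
71

Step 1: Count records where category = 'security': 2
Step 2: Total bonus added: 2 × 10 = 20
Step 3: Original sum of complexity: 51
Step 4: Final sum = 51 + 20 = 71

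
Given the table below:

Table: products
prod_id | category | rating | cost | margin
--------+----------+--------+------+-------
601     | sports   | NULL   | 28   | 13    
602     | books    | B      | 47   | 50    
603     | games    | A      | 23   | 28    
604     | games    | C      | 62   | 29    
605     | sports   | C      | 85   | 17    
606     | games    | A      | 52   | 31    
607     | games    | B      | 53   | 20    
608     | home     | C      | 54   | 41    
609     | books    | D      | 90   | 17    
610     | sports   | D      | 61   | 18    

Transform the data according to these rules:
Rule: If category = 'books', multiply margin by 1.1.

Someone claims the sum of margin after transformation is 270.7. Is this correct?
Yes, the result is correct.

Step 1: Calculate the correct sum after transformation
Step 2: Apply multiplier 1.1 to records where category = 'books'
Step 3: Correct result = 270.7
Step 4: Claimed result = 270.7
Step 5: 270.7 = 270.7 ✓
Conclusion: The claimed result is correct.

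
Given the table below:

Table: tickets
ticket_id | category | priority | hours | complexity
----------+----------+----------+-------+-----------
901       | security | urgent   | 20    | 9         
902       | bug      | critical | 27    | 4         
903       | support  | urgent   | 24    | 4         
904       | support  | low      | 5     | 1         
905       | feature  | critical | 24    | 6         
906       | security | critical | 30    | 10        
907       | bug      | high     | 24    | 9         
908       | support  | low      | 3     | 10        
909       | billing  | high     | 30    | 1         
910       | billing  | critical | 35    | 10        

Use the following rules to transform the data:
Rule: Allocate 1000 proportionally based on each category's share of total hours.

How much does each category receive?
billing: 292.79, bug: 229.73, feature: 108.11, security: 225.23, support: 144.14

Step 1: Calculate total hours = 222
Step 2: Calculate each category's proportion:
  billing: 65/222 = 29.28% → 292.79
  bug: 51/222 = 22.97% → 229.73
  feature: 24/222 = 10.81% → 108.11
  security: 50/222 = 22.52% → 225.23
  support: 32/222 = 14.41% → 144.14
Step 3: Verify: sum of allocations ≈ 1000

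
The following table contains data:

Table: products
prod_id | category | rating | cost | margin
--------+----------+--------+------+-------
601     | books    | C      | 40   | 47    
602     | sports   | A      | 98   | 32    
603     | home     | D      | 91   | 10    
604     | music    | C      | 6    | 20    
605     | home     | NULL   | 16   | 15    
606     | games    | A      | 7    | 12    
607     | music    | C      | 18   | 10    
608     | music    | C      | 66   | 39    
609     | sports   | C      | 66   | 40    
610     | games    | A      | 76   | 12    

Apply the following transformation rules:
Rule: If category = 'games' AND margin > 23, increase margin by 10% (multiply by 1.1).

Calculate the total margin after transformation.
237

Step 1: Find records where category = 'games' AND margin > 23
Step 2: 0 records match, summing to 0
Step 3: After multiplier: 0 × 1.1 = 0.0
Step 4: Unaffected records sum: 237
Step 5: Final sum = 0.0 + 237 = 237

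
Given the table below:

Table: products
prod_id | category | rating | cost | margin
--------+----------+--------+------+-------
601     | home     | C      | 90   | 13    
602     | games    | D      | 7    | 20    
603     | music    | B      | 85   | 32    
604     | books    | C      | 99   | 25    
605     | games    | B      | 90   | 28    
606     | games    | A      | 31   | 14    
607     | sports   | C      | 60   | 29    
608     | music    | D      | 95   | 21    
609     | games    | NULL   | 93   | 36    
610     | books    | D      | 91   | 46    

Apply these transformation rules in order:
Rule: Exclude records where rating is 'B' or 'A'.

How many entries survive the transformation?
7

Step 1: Count records to exclude
  - 2 (B) + 1 (A) = 3 records
Step 2: Total records: 10
Step 3: Remaining = 10 - 3 = 7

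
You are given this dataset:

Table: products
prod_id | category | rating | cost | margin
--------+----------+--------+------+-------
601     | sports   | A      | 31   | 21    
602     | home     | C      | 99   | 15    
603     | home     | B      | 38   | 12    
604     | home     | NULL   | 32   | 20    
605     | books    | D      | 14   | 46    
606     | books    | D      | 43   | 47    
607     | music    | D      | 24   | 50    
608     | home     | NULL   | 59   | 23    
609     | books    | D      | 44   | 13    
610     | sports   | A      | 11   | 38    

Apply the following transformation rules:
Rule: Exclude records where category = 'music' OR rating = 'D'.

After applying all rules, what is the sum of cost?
270

Step 1: Find records where category = 'music' OR rating = 'D'
Step 2: 4 records match, summing to 125
Step 3: Original sum: 395
Step 4: Remaining sum = 395 - 125 = 270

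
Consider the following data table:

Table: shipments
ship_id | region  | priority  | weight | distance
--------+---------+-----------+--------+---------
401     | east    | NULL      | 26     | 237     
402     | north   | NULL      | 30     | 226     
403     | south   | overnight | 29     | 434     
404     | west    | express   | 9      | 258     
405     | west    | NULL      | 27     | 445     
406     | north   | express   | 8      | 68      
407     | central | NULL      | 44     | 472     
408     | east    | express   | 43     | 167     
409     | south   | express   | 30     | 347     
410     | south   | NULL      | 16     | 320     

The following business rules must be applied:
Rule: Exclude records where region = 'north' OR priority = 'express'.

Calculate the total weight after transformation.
142

Step 1: Find records where region = 'north' OR priority = 'express'
Step 2: 5 records match, summing to 120
Step 3: Original sum: 262
Step 4: Remaining sum = 262 - 120 = 142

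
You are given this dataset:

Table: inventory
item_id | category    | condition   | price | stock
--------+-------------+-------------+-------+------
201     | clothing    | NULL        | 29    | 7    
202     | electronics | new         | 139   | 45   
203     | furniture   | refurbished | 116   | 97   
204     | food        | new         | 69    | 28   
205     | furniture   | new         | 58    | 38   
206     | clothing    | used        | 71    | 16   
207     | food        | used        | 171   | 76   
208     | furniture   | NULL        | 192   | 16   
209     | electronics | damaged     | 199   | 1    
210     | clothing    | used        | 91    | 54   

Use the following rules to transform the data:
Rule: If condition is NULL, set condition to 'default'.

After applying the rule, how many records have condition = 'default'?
2

Step 1: Count records where condition IS NULL
Step 2: Found 2 records with NULL condition
Step 3: These records will have condition set to 'default'
Step 4: Records already having condition = 'default': 0
Step 5: Answer: 2 + 0 = 2 records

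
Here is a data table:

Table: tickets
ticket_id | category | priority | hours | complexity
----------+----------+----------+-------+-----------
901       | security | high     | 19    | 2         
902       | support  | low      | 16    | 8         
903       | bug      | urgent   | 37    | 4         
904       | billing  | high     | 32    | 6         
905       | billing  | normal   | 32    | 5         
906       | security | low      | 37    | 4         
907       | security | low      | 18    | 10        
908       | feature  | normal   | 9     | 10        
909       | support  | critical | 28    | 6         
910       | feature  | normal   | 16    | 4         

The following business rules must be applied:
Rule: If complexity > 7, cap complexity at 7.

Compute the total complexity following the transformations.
52

Step 1: 3 records have complexity > 7
Step 2: These records originally summed to 28
Step 3: After capping: 3 × 7 = 21
Step 4: Unaffected records sum: 31
Step 5: Final sum = 21 + 31 = 52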